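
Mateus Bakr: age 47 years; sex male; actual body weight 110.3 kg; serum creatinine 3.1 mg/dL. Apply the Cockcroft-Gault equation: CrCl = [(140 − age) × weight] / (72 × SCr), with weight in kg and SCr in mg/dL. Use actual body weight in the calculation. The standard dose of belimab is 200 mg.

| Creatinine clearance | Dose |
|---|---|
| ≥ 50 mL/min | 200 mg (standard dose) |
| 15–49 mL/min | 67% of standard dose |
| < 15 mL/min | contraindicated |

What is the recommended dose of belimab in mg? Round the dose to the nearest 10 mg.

CrCl = (140 − 47) × 110.3 / (72 × 3.1) = 10257.9 / 223.20 ≈ 46.0 mL/min
CrCl ≈ 46 mL/min → bracket 15–49 mL/min.
67% of 200 mg = 134 mg → 130 mg

130 mg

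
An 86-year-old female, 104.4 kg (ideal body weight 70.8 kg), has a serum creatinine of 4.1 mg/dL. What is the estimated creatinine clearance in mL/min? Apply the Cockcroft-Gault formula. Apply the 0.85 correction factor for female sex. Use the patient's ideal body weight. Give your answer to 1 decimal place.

11.0 mL/min

CrCl = (140 − 86) × 70.8 / (72 × 4.1) × 0.85 = 3823.2 / 295.20 × 0.85 ≈ 11.0 mL/min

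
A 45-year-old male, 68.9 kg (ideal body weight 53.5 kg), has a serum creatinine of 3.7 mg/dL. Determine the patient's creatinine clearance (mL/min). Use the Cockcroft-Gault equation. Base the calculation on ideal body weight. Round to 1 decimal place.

19.1 mL/min

CrCl = (140 − 45) × 53.5 / (72 × 3.7) = 5082.5 / 266.40 ≈ 19.1 mL/min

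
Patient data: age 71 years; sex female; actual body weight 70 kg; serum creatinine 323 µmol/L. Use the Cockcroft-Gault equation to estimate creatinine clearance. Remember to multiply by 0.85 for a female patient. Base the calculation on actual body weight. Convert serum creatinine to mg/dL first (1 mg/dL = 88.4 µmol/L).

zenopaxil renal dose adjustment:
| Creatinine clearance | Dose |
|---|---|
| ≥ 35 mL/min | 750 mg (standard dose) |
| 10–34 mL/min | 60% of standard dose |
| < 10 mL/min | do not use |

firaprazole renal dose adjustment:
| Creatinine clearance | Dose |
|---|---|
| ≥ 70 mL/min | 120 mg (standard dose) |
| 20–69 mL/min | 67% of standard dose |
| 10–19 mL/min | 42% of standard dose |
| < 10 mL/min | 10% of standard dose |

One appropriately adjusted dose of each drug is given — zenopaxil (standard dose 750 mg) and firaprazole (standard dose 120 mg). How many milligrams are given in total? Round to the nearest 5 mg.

SCr = 323 / 88.4 = 3.654 mg/dL
CrCl = (140 − 71) × 70 / (72 × 3.654) × 0.85 = 4830.0 / 263.09 × 0.85 ≈ 15.6 mL/min
CrCl ≈ 16 mL/min.
zenopaxil: 10–34 mL/min → 60% of 750 mg = 450 mg.
firaprazole: 10–19 mL/min → 42% of 120 mg = 50.4 mg.
Total = 450 + 50.4 = 500.4 mg.

500 mg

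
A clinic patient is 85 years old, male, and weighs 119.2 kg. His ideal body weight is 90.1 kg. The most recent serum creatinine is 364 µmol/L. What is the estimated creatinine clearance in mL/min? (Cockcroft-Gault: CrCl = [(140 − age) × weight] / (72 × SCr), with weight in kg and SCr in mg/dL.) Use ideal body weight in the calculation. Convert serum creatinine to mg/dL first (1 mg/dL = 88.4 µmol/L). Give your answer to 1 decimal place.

SCr = 364 / 88.4 = 4.118 mg/dL
CrCl = (140 − 85) × 90.1 / (72 × 4.118) = 4955.5 / 296.50 ≈ 16.7 mL/min

16.7 mL/min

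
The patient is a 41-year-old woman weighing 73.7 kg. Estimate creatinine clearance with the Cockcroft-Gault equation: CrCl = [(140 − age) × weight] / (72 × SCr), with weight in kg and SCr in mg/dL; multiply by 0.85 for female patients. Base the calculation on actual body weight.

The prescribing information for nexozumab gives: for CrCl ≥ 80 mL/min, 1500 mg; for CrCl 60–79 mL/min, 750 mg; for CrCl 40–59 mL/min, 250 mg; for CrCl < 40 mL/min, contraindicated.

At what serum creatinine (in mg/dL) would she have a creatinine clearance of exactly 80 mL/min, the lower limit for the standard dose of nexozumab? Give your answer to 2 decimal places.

Standard dose requires CrCl ≥ 80 mL/min.
Set (140 − 41) × 73.7 × 0.85 / (72 × SCr) = 80
SCr = (140 − 41) × 73.7 × 0.85 / (72 × 80) = 1.077 mg/dL

1.08 mg/dL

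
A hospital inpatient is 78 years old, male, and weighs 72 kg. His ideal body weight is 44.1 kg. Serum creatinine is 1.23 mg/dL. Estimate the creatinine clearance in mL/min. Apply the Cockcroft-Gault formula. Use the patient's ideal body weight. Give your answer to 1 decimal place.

CrCl = (140 − 78) × 44.1 / (72 × 1.23) = 2734.2 / 88.56 ≈ 30.9 mL/min

30.9 mL/min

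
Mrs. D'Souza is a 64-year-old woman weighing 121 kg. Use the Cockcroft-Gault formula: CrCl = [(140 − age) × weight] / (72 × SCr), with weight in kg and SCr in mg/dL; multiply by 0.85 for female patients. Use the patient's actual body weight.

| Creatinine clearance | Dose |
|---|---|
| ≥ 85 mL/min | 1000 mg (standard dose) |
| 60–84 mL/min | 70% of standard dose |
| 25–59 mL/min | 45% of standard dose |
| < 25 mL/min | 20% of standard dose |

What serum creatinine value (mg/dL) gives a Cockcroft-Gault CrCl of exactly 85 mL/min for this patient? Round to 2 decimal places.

1.28 mg/dL

Standard dose requires CrCl ≥ 85 mL/min.
Set (140 − 64) × 121 × 0.85 / (72 × SCr) = 85
SCr = (140 − 64) × 121 × 0.85 / (72 × 85) = 1.277 mg/dL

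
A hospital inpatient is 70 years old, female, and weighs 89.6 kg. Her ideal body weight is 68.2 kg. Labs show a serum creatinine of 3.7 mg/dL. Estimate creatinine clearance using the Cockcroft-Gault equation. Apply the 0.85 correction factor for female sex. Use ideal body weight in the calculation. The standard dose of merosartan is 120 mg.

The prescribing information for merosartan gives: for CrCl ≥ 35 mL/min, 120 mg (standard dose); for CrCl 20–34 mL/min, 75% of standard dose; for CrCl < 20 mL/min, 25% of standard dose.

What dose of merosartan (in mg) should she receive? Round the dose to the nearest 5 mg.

CrCl = (140 − 70) × 68.2 / (72 × 3.7) × 0.85 = 4774.0 / 266.40 × 0.85 ≈ 15.2 mL/min
CrCl ≈ 15 mL/min → bracket < 20 mL/min.
25% of 120 mg = 30 mg

30 mg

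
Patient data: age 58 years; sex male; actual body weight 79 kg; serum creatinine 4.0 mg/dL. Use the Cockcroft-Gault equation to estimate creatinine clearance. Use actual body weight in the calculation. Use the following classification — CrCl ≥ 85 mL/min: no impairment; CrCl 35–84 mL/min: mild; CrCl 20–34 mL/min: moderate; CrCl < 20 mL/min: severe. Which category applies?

CrCl = (140 − 58) × 79 / (72 × 4) = 6478.0 / 288.00 ≈ 22.5 mL/min
22 mL/min falls in the 'moderate' range.

moderate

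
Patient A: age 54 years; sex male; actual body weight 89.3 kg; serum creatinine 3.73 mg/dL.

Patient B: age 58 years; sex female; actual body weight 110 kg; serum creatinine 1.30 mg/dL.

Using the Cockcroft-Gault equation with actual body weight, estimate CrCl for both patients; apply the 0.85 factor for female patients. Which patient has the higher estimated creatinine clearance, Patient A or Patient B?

Patient A: CrCl = (140 − 54) × 89.3 / (72 × 3.73) = 7679.8 / 268.56 ≈ 28.6 mL/min
Patient B: CrCl = (140 − 58) × 110 / (72 × 1.3) × 0.85 = 9020.0 / 93.60 × 0.85 ≈ 81.9 mL/min
28.6 vs 81.9 mL/min → Patient B is higher.

Patient B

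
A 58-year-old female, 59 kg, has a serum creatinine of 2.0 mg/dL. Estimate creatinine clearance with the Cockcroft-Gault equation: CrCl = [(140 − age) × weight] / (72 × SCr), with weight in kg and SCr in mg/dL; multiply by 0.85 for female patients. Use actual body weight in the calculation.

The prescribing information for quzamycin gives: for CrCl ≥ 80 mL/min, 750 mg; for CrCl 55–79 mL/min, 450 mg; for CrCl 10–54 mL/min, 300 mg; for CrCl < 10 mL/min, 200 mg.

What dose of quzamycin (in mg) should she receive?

300 mg

CrCl = (140 − 58) × 59 / (72 × 2) × 0.85 = 4838.0 / 144.00 × 0.85 ≈ 28.6 mL/min
CrCl ≈ 29 mL/min → bracket 10–54 mL/min.
Dose for this bracket: 300 mg.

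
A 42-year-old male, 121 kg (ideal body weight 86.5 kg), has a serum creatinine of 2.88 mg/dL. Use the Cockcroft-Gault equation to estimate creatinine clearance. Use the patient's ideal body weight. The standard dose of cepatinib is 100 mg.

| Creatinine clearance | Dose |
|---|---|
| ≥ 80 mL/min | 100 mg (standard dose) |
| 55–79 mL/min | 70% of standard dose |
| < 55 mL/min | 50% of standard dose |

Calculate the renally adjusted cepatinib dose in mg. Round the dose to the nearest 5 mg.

CrCl = (140 − 42) × 86.5 / (72 × 2.88) = 8477.0 / 207.36 ≈ 40.9 mL/min
CrCl ≈ 41 mL/min → bracket < 55 mL/min.
50% of 100 mg = 50 mg

50 mg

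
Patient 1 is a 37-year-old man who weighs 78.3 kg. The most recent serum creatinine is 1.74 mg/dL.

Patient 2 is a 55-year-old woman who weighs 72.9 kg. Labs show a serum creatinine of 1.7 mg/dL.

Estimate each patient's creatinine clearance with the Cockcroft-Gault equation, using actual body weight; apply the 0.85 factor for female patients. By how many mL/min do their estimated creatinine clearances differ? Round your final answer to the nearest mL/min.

21 mL/min

Patient 1: CrCl = (140 − 37) × 78.3 / (72 × 1.74) = 8064.9 / 125.28 ≈ 64.4 mL/min
Patient 2: CrCl = (140 − 55) × 72.9 / (72 × 1.7) × 0.85 = 6196.5 / 122.40 × 0.85 ≈ 43.0 mL/min
|64.4 − 43.0| = 21.4 mL/min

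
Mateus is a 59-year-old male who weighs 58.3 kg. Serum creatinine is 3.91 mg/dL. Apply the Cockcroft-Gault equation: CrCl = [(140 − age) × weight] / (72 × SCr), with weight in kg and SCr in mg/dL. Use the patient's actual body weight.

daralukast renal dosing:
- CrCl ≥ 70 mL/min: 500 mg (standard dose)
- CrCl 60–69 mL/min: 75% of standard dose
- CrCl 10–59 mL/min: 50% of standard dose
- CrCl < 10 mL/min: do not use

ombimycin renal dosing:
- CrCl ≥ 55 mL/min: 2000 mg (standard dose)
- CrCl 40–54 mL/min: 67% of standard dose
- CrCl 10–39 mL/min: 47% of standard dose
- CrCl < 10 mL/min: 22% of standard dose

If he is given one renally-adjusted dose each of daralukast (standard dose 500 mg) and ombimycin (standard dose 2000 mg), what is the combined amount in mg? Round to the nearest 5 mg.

CrCl = (140 − 59) × 58.3 / (72 × 3.91) = 4722.3 / 281.52 ≈ 16.8 mL/min
CrCl ≈ 17 mL/min.
daralukast: 10–59 mL/min → 50% of 500 mg = 250 mg.
ombimycin: 10–39 mL/min → 47% of 2000 mg = 940 mg.
Total = 250 + 940 = 1190 mg.

1190 mg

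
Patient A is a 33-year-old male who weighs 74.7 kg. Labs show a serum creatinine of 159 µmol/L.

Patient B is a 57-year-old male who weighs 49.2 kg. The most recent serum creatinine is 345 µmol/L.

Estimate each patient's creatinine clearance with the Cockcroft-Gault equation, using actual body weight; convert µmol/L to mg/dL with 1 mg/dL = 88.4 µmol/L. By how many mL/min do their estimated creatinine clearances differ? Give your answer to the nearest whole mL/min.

47 mL/min

Patient A: SCr = 159 / 88.4 = 1.799 mg/dL
Patient A: CrCl = (140 − 33) × 74.7 / (72 × 1.799) = 7992.9 / 129.53 ≈ 61.7 mL/min
Patient B: SCr = 345 / 88.4 = 3.903 mg/dL
Patient B: CrCl = (140 − 57) × 49.2 / (72 × 3.903) = 4083.6 / 281.02 ≈ 14.5 mL/min
|61.7 − 14.5| = 47.2 mL/min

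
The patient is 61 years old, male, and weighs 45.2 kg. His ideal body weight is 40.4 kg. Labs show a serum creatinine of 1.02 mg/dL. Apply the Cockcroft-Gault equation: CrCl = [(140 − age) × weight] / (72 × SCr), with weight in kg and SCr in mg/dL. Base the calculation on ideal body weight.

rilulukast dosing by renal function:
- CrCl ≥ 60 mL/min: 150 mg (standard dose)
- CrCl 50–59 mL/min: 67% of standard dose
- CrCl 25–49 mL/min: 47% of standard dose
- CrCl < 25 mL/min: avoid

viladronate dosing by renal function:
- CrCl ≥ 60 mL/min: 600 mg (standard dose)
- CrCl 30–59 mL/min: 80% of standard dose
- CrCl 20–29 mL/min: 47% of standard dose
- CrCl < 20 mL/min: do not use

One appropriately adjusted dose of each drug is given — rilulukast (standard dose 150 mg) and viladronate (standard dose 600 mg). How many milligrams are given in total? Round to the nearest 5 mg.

CrCl = (140 − 61) × 40.4 / (72 × 1.02) = 3191.6 / 73.44 ≈ 43.5 mL/min
CrCl ≈ 43 mL/min.
rilulukast: 25–49 mL/min → 47% of 150 mg = 70.5 mg.
viladronate: 30–59 mL/min → 80% of 600 mg = 480 mg.
Total = 70.5 + 480 = 550.5 mg.

550 mg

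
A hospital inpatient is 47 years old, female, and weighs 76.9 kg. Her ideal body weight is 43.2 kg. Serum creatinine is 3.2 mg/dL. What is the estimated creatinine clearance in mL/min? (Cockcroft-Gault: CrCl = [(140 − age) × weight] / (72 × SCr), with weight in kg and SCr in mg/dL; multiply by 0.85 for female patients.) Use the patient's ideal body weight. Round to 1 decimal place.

CrCl = (140 − 47) × 43.2 / (72 × 3.2) × 0.85 = 4017.6 / 230.40 × 0.85 ≈ 14.8 mL/min

14.8 mL/min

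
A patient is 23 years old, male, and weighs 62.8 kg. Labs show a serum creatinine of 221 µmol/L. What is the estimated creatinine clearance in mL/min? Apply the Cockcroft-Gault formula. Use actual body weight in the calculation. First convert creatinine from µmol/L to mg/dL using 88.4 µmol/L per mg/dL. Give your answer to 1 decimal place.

SCr = 221 / 88.4 = 2.5 mg/dL
CrCl = (140 − 23) × 62.8 / (72 × 2.5) = 7347.6 / 180.00 ≈ 40.8 mL/min

40.8 mL/min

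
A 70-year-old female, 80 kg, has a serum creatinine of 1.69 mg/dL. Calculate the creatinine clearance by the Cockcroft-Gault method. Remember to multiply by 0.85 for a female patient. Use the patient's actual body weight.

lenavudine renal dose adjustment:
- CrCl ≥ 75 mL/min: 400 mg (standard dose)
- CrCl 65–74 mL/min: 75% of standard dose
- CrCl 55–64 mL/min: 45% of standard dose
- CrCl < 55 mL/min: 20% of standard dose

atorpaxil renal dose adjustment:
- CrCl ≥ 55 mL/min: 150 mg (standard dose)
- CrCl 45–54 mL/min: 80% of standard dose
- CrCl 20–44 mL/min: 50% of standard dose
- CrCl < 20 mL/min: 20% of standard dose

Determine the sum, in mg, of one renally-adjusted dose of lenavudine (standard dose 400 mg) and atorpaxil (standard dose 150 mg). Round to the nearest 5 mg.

CrCl = (140 − 70) × 80 / (72 × 1.69) × 0.85 = 5600.0 / 121.68 × 0.85 ≈ 39.1 mL/min
CrCl ≈ 39 mL/min.
lenavudine: < 55 mL/min → 20% of 400 mg = 80 mg.
atorpaxil: 20–44 mL/min → 50% of 150 mg = 75 mg.
Total = 80 + 75 = 155 mg.

155 mg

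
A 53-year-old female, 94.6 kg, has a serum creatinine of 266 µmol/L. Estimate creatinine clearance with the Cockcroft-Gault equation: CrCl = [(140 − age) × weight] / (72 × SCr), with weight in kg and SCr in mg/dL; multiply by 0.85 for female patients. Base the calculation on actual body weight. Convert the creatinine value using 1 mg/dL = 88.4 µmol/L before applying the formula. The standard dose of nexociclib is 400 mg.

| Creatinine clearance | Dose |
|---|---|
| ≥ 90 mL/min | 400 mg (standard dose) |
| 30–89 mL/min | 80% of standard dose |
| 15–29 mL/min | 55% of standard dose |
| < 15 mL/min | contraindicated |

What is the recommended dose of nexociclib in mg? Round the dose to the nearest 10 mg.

320 mg

SCr = 266 / 88.4 = 3.009 mg/dL
CrCl = (140 − 53) × 94.6 / (72 × 3.009) × 0.85 = 8230.2 / 216.65 × 0.85 ≈ 32.3 mL/min
CrCl ≈ 32 mL/min → bracket 30–89 mL/min.
80% of 400 mg = 320 mg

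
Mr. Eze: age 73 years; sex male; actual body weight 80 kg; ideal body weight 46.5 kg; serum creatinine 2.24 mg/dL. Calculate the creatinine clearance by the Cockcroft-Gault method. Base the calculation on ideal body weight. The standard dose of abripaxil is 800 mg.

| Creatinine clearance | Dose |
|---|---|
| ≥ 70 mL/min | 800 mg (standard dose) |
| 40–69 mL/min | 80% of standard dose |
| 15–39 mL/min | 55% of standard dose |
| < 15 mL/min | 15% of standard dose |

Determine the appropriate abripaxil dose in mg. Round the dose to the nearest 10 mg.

CrCl = (140 − 73) × 46.5 / (72 × 2.24) = 3115.5 / 161.28 ≈ 19.3 mL/min
CrCl ≈ 19 mL/min → bracket 15–39 mL/min.
55% of 800 mg = 440 mg

440 mg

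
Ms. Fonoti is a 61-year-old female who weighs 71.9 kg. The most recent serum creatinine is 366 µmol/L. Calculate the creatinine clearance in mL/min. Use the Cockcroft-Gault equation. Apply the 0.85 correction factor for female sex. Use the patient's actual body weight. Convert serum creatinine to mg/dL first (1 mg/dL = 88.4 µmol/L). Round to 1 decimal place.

SCr = 366 / 88.4 = 4.14 mg/dL
CrCl = (140 − 61) × 71.9 / (72 × 4.14) × 0.85 = 5680.1 / 298.08 × 0.85 ≈ 16.2 mL/min

16.2 mL/min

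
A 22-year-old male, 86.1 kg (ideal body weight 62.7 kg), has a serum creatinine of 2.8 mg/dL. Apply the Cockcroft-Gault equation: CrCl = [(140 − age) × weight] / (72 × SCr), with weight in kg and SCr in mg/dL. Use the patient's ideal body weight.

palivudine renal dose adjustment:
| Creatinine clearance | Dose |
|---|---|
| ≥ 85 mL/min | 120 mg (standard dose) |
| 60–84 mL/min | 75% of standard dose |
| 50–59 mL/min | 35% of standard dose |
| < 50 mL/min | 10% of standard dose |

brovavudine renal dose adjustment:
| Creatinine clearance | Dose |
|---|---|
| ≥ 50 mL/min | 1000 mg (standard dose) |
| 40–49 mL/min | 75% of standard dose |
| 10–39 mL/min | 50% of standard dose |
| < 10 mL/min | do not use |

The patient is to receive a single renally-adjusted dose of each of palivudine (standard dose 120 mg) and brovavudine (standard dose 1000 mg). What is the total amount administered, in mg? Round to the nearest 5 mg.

CrCl = (140 − 22) × 62.7 / (72 × 2.8) = 7398.6 / 201.60 ≈ 36.7 mL/min
CrCl ≈ 37 mL/min.
palivudine: < 50 mL/min → 10% of 120 mg = 12 mg.
brovavudine: 10–39 mL/min → 50% of 1000 mg = 500 mg.
Total = 12 + 500 = 512 mg.

510 mg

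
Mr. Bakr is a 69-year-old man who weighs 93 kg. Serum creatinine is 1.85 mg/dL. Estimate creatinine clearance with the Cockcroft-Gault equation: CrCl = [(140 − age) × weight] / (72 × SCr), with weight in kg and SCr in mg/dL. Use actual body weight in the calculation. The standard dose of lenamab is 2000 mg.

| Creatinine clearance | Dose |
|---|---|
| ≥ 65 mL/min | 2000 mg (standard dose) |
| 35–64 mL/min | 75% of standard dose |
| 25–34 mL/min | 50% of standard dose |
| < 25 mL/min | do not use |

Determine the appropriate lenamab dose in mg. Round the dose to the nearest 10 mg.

1500 mg

CrCl = (140 − 69) × 93 / (72 × 1.85) = 6603.0 / 133.20 ≈ 49.6 mL/min
CrCl ≈ 50 mL/min → bracket 35–64 mL/min.
75% of 2000 mg = 1500 mg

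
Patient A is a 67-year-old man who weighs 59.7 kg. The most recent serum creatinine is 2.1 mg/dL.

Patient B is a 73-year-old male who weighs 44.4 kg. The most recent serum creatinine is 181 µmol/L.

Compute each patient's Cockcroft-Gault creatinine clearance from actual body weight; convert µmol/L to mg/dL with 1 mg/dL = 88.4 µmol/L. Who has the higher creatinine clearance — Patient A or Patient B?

Patient A

Patient A: CrCl = (140 − 67) × 59.7 / (72 × 2.1) = 4358.1 / 151.20 ≈ 28.8 mL/min
Patient B: SCr = 181 / 88.4 = 2.048 mg/dL
Patient B: CrCl = (140 − 73) × 44.4 / (72 × 2.048) = 2974.8 / 147.46 ≈ 20.2 mL/min
28.8 vs 20.2 mL/min → Patient A is higher.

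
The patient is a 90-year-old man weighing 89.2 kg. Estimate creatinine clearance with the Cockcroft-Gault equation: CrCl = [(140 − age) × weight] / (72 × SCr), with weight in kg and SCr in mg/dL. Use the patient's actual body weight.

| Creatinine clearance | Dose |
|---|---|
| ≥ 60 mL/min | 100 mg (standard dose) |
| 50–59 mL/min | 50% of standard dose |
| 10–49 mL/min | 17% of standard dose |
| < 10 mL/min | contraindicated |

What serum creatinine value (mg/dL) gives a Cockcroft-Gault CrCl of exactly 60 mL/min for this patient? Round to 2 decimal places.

Standard dose requires CrCl ≥ 60 mL/min.
Set (140 − 90) × 89.2 / (72 × SCr) = 60
SCr = (140 − 90) × 89.2 / (72 × 60) = 1.032 mg/dL

1.03 mg/dL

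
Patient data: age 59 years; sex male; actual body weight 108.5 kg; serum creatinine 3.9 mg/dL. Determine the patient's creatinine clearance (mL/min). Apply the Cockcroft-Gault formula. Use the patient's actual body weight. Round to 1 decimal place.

31.3 mL/min

CrCl = (140 − 59) × 108.5 / (72 × 3.9) = 8788.5 / 280.80 ≈ 31.3 mL/min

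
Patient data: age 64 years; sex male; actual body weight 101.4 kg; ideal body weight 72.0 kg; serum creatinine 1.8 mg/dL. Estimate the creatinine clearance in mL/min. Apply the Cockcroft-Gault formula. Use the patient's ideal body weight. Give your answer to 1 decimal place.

CrCl = (140 − 64) × 72 / (72 × 1.8) = 5472.0 / 129.60 ≈ 42.2 mL/min

42.2 mL/min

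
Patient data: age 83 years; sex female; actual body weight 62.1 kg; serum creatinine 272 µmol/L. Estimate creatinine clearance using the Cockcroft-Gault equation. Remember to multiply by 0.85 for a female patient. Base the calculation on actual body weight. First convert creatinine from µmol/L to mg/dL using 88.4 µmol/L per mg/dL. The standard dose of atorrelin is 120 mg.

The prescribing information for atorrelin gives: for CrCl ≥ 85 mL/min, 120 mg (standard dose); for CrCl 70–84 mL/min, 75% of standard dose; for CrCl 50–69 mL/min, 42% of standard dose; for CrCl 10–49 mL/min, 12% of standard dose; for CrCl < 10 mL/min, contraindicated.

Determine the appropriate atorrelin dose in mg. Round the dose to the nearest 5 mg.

SCr = 272 / 88.4 = 3.077 mg/dL
CrCl = (140 − 83) × 62.1 / (72 × 3.077) × 0.85 = 3539.7 / 221.54 × 0.85 ≈ 13.6 mL/min
CrCl ≈ 14 mL/min → bracket 10–49 mL/min.
12% of 120 mg = 14.4 mg → 15 mg

15 mg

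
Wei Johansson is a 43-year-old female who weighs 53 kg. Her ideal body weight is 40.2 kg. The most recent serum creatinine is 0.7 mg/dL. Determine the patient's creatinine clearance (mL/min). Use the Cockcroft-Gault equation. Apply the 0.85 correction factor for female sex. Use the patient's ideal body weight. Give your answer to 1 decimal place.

65.8 mL/min

CrCl = (140 − 43) × 40.2 / (72 × 0.7) × 0.85 = 3899.4 / 50.40 × 0.85 ≈ 65.8 mL/min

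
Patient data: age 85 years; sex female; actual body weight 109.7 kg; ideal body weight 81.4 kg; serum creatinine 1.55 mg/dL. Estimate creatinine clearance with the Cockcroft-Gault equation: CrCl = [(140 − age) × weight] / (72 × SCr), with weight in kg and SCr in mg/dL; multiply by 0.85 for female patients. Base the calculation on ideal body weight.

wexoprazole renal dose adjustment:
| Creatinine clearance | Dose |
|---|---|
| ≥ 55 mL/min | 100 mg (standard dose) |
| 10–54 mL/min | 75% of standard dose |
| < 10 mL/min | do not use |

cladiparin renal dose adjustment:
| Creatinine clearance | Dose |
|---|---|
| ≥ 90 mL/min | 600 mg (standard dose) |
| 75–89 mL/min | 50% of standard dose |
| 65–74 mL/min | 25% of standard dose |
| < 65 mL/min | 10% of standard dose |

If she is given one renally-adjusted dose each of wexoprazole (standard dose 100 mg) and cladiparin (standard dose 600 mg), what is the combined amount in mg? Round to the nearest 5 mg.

135 mg

CrCl = (140 − 85) × 81.4 / (72 × 1.55) × 0.85 = 4477.0 / 111.60 × 0.85 ≈ 34.1 mL/min
CrCl ≈ 34 mL/min.
wexoprazole: 10–54 mL/min → 75% of 100 mg = 75 mg.
cladiparin: < 65 mL/min → 10% of 600 mg = 60 mg.
Total = 75 + 60 = 135 mg.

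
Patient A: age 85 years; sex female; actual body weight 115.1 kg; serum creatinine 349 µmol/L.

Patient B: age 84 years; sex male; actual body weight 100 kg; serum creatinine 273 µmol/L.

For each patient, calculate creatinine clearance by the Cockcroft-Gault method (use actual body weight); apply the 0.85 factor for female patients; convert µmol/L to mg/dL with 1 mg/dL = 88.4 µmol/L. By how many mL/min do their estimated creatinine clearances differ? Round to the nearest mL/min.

6 mL/min

Patient A: SCr = 349 / 88.4 = 3.948 mg/dL
Patient A: CrCl = (140 − 85) × 115.1 / (72 × 3.948) × 0.85 = 6330.5 / 284.26 × 0.85 ≈ 18.9 mL/min
Patient B: SCr = 273 / 88.4 = 3.088 mg/dL
Patient B: CrCl = (140 − 84) × 100 / (72 × 3.088) = 5600.0 / 222.34 ≈ 25.2 mL/min
|18.9 − 25.2| = 6.3 mL/min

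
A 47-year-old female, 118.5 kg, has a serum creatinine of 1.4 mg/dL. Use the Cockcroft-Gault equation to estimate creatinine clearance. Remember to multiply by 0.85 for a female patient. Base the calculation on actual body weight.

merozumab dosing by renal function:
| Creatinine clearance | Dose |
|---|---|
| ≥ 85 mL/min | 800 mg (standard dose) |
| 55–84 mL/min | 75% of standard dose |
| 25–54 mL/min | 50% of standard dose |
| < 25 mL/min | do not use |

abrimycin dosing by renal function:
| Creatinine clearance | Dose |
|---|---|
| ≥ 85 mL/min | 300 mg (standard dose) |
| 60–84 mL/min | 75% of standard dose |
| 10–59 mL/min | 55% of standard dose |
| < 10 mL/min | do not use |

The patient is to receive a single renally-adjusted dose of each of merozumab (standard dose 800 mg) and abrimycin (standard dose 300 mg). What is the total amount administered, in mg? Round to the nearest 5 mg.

1100 mg

CrCl = (140 − 47) × 118.5 / (72 × 1.4) × 0.85 = 11020.5 / 100.80 × 0.85 ≈ 92.9 mL/min
CrCl ≈ 93 mL/min.
merozumab: ≥ 85 mL/min → 100% of 800 mg = 800 mg.
abrimycin: ≥ 85 mL/min → 100% of 300 mg = 300 mg.
Total = 800 + 300 = 1100 mg.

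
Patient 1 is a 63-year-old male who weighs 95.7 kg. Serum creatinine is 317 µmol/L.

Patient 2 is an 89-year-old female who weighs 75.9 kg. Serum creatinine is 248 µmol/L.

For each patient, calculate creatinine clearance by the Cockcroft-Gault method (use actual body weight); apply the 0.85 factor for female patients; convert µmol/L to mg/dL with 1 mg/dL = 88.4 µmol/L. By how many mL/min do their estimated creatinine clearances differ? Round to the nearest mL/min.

12 mL/min

Patient 1: SCr = 317 / 88.4 = 3.586 mg/dL
Patient 1: CrCl = (140 − 63) × 95.7 / (72 × 3.586) = 7368.9 / 258.19 ≈ 28.5 mL/min
Patient 2: SCr = 248 / 88.4 = 2.805 mg/dL
Patient 2: CrCl = (140 − 89) × 75.9 / (72 × 2.805) × 0.85 = 3870.9 / 201.96 × 0.85 ≈ 16.3 mL/min
|28.5 − 16.3| = 12.2 mL/min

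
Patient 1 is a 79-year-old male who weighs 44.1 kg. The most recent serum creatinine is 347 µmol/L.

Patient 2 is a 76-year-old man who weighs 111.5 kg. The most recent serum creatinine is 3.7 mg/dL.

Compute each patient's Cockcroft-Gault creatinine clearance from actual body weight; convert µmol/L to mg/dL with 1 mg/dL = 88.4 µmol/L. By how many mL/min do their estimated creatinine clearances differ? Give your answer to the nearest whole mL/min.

Patient 1: SCr = 347 / 88.4 = 3.925 mg/dL
Patient 1: CrCl = (140 − 79) × 44.1 / (72 × 3.925) = 2690.1 / 282.60 ≈ 9.5 mL/min
Patient 2: CrCl = (140 − 76) × 111.5 / (72 × 3.7) = 7136.0 / 266.40 ≈ 26.8 mL/min
|9.5 − 26.8| = 17.3 mL/min

17 mL/min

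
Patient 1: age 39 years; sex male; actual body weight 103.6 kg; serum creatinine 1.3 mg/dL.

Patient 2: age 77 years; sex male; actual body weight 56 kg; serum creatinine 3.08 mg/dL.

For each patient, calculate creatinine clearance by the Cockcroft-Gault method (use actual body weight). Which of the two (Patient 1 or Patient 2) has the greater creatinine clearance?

Patient 1

Patient 1: CrCl = (140 − 39) × 103.6 / (72 × 1.3) = 10463.6 / 93.60 ≈ 111.8 mL/min
Patient 2: CrCl = (140 − 77) × 56 / (72 × 3.08) = 3528.0 / 221.76 ≈ 15.9 mL/min
111.8 vs 15.9 mL/min → Patient 1 is higher.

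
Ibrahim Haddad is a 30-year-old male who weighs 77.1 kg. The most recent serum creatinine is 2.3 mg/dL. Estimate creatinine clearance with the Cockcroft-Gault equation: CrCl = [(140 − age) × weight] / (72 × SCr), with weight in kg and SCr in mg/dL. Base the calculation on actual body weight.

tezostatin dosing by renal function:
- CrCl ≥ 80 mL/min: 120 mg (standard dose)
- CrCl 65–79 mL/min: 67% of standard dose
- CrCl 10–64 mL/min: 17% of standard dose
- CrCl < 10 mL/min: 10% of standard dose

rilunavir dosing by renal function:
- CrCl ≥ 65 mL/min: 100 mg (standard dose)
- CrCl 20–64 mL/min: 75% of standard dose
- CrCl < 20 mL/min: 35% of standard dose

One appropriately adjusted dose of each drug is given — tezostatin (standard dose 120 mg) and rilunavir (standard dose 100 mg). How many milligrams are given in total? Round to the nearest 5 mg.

CrCl = (140 − 30) × 77.1 / (72 × 2.3) = 8481.0 / 165.60 ≈ 51.2 mL/min
CrCl ≈ 51 mL/min.
tezostatin: 10–64 mL/min → 17% of 120 mg = 20.4 mg.
rilunavir: 20–64 mL/min → 75% of 100 mg = 75 mg.
Total = 20.4 + 75 = 95.4 mg.

95 mg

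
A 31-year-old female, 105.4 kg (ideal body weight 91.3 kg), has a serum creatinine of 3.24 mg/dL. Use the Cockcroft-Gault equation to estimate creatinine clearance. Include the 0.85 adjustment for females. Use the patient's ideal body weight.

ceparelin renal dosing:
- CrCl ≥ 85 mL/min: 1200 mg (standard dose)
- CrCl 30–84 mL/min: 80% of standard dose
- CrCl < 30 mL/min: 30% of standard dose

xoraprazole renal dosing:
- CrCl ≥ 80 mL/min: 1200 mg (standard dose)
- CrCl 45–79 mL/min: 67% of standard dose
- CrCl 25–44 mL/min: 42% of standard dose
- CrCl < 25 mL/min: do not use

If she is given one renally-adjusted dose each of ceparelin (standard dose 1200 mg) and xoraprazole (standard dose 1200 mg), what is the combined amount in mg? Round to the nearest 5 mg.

CrCl = (140 − 31) × 91.3 / (72 × 3.24) × 0.85 = 9951.7 / 233.28 × 0.85 ≈ 36.3 mL/min
CrCl ≈ 36 mL/min.
ceparelin: 30–84 mL/min → 80% of 1200 mg = 960 mg.
xoraprazole: 25–44 mL/min → 42% of 1200 mg = 504 mg.
Total = 960 + 504 = 1464 mg.

1465 mg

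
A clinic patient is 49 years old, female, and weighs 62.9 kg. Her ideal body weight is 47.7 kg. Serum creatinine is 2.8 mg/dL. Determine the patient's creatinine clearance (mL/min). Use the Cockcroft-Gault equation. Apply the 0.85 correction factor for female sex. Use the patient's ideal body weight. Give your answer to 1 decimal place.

18.3 mL/min

CrCl = (140 − 49) × 47.7 / (72 × 2.8) × 0.85 = 4340.7 / 201.60 × 0.85 ≈ 18.3 mL/min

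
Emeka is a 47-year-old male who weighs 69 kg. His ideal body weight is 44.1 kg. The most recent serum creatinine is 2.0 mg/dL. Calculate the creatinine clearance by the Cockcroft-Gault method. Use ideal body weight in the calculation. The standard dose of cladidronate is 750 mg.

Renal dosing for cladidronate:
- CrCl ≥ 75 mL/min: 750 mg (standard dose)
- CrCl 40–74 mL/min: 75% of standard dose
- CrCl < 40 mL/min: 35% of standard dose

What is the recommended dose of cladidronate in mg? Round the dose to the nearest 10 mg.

260 mg

CrCl = (140 − 47) × 44.1 / (72 × 2) = 4101.3 / 144.00 ≈ 28.5 mL/min
CrCl ≈ 28 mL/min → bracket < 40 mL/min.
35% of 750 mg = 262.5 mg → 260 mg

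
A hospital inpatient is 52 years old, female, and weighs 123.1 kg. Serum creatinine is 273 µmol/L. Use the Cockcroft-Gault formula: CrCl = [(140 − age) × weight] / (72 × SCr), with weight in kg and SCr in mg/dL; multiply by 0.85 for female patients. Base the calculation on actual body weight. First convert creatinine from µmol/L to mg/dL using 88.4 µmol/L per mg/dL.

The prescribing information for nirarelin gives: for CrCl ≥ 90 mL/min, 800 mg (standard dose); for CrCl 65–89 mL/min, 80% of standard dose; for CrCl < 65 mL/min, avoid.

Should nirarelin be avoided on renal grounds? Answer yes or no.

SCr = 273 / 88.4 = 3.088 mg/dL
CrCl = (140 − 52) × 123.1 / (72 × 3.088) × 0.85 = 10832.8 / 222.34 × 0.85 ≈ 41.4 mL/min
CrCl ≈ 41 mL/min, which is < 65 mL/min.

yes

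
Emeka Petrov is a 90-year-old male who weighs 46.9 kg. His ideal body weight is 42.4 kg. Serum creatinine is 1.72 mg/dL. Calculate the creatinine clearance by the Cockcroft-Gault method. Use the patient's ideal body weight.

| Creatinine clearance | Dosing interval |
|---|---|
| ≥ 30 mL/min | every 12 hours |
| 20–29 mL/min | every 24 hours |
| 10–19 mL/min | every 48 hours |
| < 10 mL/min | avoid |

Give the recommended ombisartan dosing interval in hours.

every 48 hours

CrCl = (140 − 90) × 42.4 / (72 × 1.72) = 2120.0 / 123.84 ≈ 17.1 mL/min
CrCl ≈ 17 mL/min → bracket 10–19 mL/min → every 48 hours.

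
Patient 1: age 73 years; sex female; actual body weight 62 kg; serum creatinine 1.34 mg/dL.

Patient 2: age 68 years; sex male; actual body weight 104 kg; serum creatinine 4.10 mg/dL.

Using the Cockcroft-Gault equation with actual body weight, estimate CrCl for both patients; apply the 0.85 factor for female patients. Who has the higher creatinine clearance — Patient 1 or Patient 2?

Patient 1: CrCl = (140 − 73) × 62 / (72 × 1.34) × 0.85 = 4154.0 / 96.48 × 0.85 ≈ 36.6 mL/min
Patient 2: CrCl = (140 − 68) × 104 / (72 × 4.1) = 7488.0 / 295.20 ≈ 25.4 mL/min
36.6 vs 25.4 mL/min → Patient 1 is higher.

Patient 1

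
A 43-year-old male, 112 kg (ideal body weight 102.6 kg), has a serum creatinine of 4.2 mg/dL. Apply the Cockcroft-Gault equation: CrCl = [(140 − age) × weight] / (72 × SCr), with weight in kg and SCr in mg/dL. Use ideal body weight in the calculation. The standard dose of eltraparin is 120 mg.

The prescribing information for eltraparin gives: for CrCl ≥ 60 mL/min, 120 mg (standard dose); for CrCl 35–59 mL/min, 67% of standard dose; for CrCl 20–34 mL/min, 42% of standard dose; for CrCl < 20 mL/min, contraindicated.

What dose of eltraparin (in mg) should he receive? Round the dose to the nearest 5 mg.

50 mg

CrCl = (140 − 43) × 102.6 / (72 × 4.2) = 9952.2 / 302.40 ≈ 32.9 mL/min
CrCl ≈ 33 mL/min → bracket 20–34 mL/min.
42% of 120 mg = 50.4 mg → 50 mg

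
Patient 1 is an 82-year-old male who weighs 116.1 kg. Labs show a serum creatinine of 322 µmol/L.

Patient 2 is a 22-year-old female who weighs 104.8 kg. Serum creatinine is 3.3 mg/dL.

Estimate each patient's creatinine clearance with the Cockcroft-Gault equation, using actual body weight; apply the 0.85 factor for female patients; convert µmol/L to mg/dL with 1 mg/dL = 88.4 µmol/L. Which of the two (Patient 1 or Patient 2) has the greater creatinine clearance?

Patient 2

Patient 1: SCr = 322 / 88.4 = 3.643 mg/dL
Patient 1: CrCl = (140 − 82) × 116.1 / (72 × 3.643) = 6733.8 / 262.30 ≈ 25.7 mL/min
Patient 2: CrCl = (140 − 22) × 104.8 / (72 × 3.3) × 0.85 = 12366.4 / 237.60 × 0.85 ≈ 44.2 mL/min
25.7 vs 44.2 mL/min → Patient 2 is higher.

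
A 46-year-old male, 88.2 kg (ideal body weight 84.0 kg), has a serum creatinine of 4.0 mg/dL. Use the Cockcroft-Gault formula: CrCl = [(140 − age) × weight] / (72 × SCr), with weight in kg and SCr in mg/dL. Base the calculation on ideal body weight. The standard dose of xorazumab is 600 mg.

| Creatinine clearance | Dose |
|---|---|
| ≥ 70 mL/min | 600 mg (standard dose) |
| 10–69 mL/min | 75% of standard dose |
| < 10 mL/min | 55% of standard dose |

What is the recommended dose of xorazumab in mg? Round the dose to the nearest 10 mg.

CrCl = (140 − 46) × 84 / (72 × 4) = 7896.0 / 288.00 ≈ 27.4 mL/min
CrCl ≈ 27 mL/min → bracket 10–69 mL/min.
75% of 600 mg = 450 mg

450 mg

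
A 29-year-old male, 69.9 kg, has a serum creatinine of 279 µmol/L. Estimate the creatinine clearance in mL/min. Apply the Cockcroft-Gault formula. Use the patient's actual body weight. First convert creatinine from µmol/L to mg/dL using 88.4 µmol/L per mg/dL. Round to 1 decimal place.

34.1 mL/min

SCr = 279 / 88.4 = 3.156 mg/dL
CrCl = (140 − 29) × 69.9 / (72 × 3.156) = 7758.9 / 227.23 ≈ 34.1 mL/min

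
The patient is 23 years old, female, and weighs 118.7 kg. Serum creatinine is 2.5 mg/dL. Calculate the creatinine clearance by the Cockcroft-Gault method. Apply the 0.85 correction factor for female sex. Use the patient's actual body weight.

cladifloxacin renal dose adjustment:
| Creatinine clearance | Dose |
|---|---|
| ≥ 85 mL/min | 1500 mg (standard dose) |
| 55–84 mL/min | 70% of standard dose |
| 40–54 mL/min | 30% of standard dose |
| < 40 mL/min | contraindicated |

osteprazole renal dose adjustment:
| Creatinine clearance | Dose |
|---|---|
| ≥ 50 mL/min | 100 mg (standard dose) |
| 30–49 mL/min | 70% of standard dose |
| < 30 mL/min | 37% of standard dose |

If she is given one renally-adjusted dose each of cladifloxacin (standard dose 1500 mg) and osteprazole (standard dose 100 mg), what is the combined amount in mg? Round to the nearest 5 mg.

CrCl = (140 − 23) × 118.7 / (72 × 2.5) × 0.85 = 13887.9 / 180.00 × 0.85 ≈ 65.6 mL/min
CrCl ≈ 66 mL/min.
cladifloxacin: 55–84 mL/min → 70% of 1500 mg = 1050 mg.
osteprazole: ≥ 50 mL/min → 100% of 100 mg = 100 mg.
Total = 1050 + 100 = 1150 mg.

1150 mg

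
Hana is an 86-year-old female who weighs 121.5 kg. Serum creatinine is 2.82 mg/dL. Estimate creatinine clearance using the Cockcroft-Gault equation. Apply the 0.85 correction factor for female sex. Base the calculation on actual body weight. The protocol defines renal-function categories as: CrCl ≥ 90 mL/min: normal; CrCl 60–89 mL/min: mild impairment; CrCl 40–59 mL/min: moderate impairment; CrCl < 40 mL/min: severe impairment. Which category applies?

severe impairment

CrCl = (140 − 86) × 121.5 / (72 × 2.82) × 0.85 = 6561.0 / 203.04 × 0.85 ≈ 27.5 mL/min
27 mL/min falls in the 'severe impairment' range.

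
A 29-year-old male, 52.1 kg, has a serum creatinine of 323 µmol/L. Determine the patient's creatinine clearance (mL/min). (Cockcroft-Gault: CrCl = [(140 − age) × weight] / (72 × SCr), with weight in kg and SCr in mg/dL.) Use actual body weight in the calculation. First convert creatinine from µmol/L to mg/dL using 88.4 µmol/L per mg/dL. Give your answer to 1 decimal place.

SCr = 323 / 88.4 = 3.654 mg/dL
CrCl = (140 − 29) × 52.1 / (72 × 3.654) = 5783.1 / 263.09 ≈ 22.0 mL/min

22.0 mL/min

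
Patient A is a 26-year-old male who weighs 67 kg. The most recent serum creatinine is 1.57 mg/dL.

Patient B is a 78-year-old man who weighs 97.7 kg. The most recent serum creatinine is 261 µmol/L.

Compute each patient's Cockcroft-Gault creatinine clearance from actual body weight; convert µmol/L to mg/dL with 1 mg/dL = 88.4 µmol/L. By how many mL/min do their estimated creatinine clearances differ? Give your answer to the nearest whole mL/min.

Patient A: CrCl = (140 − 26) × 67 / (72 × 1.57) = 7638.0 / 113.04 ≈ 67.6 mL/min
Patient B: SCr = 261 / 88.4 = 2.952 mg/dL
Patient B: CrCl = (140 − 78) × 97.7 / (72 × 2.952) = 6057.4 / 212.54 ≈ 28.5 mL/min
|67.6 − 28.5| = 39.1 mL/min

39 mL/min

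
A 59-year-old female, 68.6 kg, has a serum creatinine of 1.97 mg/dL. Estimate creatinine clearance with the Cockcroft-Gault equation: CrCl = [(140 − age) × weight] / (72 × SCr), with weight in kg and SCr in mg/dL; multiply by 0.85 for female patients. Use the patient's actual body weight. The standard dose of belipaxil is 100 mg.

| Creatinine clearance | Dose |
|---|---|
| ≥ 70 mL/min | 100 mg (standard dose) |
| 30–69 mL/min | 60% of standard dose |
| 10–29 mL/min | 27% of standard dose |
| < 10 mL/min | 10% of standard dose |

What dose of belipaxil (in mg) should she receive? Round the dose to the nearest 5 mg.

CrCl = (140 − 59) × 68.6 / (72 × 1.97) × 0.85 = 5556.6 / 141.84 × 0.85 ≈ 33.3 mL/min
CrCl ≈ 33 mL/min → bracket 30–69 mL/min.
60% of 100 mg = 60 mg

60 mg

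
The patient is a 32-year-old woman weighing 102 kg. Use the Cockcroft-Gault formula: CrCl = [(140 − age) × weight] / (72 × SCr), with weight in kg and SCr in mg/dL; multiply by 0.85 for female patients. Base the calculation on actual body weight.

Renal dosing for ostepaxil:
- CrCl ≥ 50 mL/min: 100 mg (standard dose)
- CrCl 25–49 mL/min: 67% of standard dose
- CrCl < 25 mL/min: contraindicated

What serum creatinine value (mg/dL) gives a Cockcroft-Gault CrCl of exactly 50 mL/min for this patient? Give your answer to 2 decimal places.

Standard dose requires CrCl ≥ 50 mL/min.
Set (140 − 32) × 102 × 0.85 / (72 × SCr) = 50
SCr = (140 − 32) × 102 × 0.85 / (72 × 50) = 2.601 mg/dL

2.60 mg/dL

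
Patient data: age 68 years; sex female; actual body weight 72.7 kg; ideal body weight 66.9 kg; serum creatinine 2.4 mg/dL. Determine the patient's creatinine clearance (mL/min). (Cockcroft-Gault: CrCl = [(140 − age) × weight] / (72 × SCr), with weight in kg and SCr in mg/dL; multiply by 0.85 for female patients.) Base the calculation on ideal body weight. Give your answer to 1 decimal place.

CrCl = (140 − 68) × 66.9 / (72 × 2.4) × 0.85 = 4816.8 / 172.80 × 0.85 ≈ 23.7 mL/min

23.7 mL/min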